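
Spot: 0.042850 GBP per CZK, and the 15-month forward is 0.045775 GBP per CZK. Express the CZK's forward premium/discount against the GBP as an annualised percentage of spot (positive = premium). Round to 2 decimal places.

+5.46%

T = 15/12 years.
(F − S)/S = (0.045775 − 0.04285)/0.04285 = 0.0682614.
Annualise by dividing by T: 0.0682614 / (15/12) = 0.054609 → 5.46%.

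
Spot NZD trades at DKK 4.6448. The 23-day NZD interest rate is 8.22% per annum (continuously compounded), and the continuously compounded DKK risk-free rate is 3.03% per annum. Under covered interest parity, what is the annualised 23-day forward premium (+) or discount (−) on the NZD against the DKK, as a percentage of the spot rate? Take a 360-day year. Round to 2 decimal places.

-5.18%

T = 23/360 years.
F = S · g_DKK/g_NZD = 4.6448 × 1.0019377/1.0052655 = 4.6294240.
(F − S)/S ÷ T = (4.6294240 − 4.6448)/4.6448/(23/360) = -0.051814 → -5.18%.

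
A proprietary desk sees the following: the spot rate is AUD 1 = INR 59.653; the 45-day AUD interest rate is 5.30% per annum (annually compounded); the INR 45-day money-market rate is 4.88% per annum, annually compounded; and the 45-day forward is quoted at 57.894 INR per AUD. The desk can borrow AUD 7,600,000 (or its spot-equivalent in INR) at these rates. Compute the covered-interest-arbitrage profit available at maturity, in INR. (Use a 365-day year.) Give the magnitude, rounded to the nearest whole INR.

INR 13,229,031

T = 45/365 years.
Keep in AUD, deliver into the forward: 7,600,000·1.00638728622·57.894 = INR 442,804,770.17.
Swap to INR now, deposit: 7,600,000·59.653·1.00589153216 = INR 456,033,801.52.
The quoted forward undervalues AUD, so borrow AUD, convert to INR at spot, deposit the INR at 4.88%, and buy AUD forward at 57.894 to cover the loan.
The gap between the two covered legs is INR 13,229,031.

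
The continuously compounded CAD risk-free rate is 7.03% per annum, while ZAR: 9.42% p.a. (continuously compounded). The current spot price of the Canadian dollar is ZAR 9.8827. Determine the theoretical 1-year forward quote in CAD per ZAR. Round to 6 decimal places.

0.098797

T = 1 year.
Growth of 1 ZAR over T: e^(0.0942×1) = 1.0987795.
CAD accumulates by e^(0.0703×1) = 1.072830.
So F = 9.8827 × 1.0987795 / 1.072830 = 10.12174 (ZAR/CAD).
Quoted the other way: 1/10.12174 = 0.098797 CAD per ZAR.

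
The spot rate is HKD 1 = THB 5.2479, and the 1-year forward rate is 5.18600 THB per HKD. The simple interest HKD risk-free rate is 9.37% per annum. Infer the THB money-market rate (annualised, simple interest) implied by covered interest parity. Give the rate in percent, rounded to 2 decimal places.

8.08%

T = 1 year.
By CIP, F/S equals the THB-to-HKD growth ratio: 5.186/5.2479 = 0.9882048.
HKD growth factor: 1 + 0.0937×1 = 1.093700.
Hence g_THB = 1.0807996.
r = (1.0807996 − 1)/1 = 0.080800 → 8.08%.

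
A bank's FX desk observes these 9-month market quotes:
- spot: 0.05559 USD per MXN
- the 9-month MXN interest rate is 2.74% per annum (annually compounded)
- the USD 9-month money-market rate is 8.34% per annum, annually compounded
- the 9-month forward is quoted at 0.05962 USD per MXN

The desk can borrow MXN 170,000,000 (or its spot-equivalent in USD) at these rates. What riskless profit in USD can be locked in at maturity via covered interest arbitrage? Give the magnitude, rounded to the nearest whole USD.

T = 9/12 years.
Keep in MXN, deliver into the forward: 170,000,000·1.0204804076·0.05962 = USD 10,342,977.12.
Swap to USD now, deposit: 170,000,000·0.05559·1.0619195675 = USD 10,035,458.49.
The quoted forward overvalues MXN, so borrow USD, buy MXN at spot, deposit the MXN at 2.74%, and sell the proceeds forward at 0.05962.
Profit = 10,342,977.12 − 10,035,458.49 = USD 307,519.

USD 307,519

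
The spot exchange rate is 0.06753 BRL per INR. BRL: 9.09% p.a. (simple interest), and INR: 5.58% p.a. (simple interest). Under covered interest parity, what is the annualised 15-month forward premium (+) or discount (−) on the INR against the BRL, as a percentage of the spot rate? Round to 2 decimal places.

+3.28%

T = 15/12 years.
No-arbitrage forward: 0.06753 × 1.113625 / 1.069750 = 0.07029969 BRL/INR.
(F − S)/S ÷ T = (0.07029969 − 0.06753)/0.06753/(15/12) = 0.032811 → 3.28%.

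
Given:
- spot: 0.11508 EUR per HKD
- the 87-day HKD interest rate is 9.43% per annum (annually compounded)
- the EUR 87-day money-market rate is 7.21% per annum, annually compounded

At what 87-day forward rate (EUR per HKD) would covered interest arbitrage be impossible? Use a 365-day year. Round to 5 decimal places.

0.11452

T = 87/365 years.
EUR accumulates by (1 + 0.0721)^(87/365) = 1.0167326.
HKD accumulates by (1 + 0.0943)^(87/365) = 1.0217118.
So F = 0.11508 × 1.0167326 / 1.0217118 = 0.1145192 (EUR/HKD).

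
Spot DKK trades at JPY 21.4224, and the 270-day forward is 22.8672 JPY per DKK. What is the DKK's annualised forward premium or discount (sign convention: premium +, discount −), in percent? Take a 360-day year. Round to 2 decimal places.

T = 270/360 years.
Period premium: (22.8672 − 21.4224)/21.4224 = 0.0674434.
Per annum: 0.0674434 / (270/360) = 0.089925 = 8.99%.

+8.99%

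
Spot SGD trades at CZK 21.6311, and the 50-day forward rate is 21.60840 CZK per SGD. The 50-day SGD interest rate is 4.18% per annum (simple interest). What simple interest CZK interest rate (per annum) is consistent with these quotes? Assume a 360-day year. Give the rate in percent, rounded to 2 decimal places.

T = 50/360 years.
CIP gives F = S · g_CZK/g_SGD, so g_CZK/g_SGD = 21.6084/21.6311 = 0.9989506.
SGD growth factor: 1 + 0.0418×50/360 = 1.0058056.
Hence g_CZK = 1.0047501.
(1.0047501 − 1)/T = 0.034201, i.e. 3.42%.

3.42%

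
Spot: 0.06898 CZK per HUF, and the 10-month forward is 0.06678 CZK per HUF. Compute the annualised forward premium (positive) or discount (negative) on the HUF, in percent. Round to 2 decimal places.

-3.83%

T = 10/12 years.
Period premium: (0.06678 − 0.06898)/0.06898 = -0.0318933.
Annualise by dividing by T: -0.0318933 / (10/12) = -0.038272 → -3.83%.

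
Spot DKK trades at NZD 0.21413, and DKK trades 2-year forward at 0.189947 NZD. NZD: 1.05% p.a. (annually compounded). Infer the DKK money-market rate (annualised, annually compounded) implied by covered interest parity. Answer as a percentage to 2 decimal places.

T = 2 years.
By CIP, F/S equals the NZD-to-DKK growth ratio: 0.189947/0.21413 = 0.8870639.
The NZD side grows by (1 + 0.0105)^2 = 1.0211102.
That pins the DKK growth at 1.1511123.
r = 1.1511123^(1/2) − 1 = 0.072899 → 7.29%.

7.29%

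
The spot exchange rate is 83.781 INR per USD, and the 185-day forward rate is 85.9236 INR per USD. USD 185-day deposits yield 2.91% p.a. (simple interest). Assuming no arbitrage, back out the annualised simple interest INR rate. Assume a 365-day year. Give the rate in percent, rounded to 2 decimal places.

T = 185/365 years.
By CIP, F/S equals the INR-to-USD growth ratio: 85.9236/83.781 = 1.0255738.
The USD side grows by 1 + 0.0291×185/365 = 1.0147493.
Hence g_INR = 1.0407003.
r = (1.0407003 − 1)/(185/365) = 0.080301 → 8.03%.

8.03%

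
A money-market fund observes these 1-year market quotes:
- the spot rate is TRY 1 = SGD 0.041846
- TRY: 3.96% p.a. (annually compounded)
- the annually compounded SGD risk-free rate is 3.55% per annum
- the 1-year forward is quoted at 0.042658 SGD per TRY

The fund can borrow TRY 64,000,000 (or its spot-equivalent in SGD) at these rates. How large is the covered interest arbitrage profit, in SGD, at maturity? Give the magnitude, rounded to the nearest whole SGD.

SGD 65,006

T = 1 year.
Keep in TRY, deliver into the forward: 64,000,000·1.039600·0.042658 = SGD 2,838,224.44.
Swap to SGD now, deposit: 64,000,000·0.041846·1.035500 = SGD 2,773,218.11.
The quoted forward overvalues TRY, so borrow SGD, buy TRY at spot, deposit the TRY at 3.96%, and sell the proceeds forward at 0.042658.
Profit = 2,838,224.44 − 2,773,218.11 = SGD 65,006.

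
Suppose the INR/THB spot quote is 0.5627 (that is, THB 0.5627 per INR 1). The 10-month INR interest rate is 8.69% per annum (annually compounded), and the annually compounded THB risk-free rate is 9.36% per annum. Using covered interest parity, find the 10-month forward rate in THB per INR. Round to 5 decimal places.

T = 10/12 years.
THB growth factor: (1 + 0.0936)^(10/12) = 1.0774127.
Growth of 1 INR over T: (1 + 0.0869)^(10/12) = 1.0719092.
CIP: F = S · (grow THB)/(grow INR) = 0.5627 × 1.0774127/1.0719092 = 0.5655891 THB per INR.

0.56559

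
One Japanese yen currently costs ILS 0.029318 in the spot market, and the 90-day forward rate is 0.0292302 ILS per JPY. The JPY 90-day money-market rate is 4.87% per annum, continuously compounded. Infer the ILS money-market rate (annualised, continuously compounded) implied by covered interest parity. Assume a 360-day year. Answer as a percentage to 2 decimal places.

T = 90/360 years.
By CIP, F/S equals the ILS-to-JPY growth ratio: 0.0292302/0.029318 = 0.9970053.
JPY growth factor: e^(0.0487×90/360) = 1.0122494.
So the ILS growth factor = 1.009218.
Take logs: ln 1.009218 / (90/360) = 0.036703, so 3.67%.

3.67%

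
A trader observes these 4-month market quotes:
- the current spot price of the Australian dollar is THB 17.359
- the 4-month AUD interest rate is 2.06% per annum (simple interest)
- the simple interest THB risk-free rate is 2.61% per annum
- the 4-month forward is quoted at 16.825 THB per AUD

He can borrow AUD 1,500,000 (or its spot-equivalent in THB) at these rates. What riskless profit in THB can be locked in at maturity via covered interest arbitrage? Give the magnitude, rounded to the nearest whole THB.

THB 854,237

T = 4/12 years.
Invest the AUD and cover forward: 1,500,000 × 1.0068666667 × 16.825 = THB 25,410,797.50.
Convert at spot and invest in THB: 1,500,000 × 17.359 × 1.008700 = THB 26,265,034.95.
The quoted forward undervalues AUD, so borrow AUD, convert to THB at spot, deposit the THB at 2.61%, and buy AUD forward at 16.825 to cover the loan.
Profit = 26,265,034.95 − 25,410,797.50 = THB 854,237.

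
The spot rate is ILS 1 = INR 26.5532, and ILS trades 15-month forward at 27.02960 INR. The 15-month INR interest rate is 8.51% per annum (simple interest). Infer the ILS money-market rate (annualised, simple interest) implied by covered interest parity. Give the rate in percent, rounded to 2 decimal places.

T = 15/12 years.
F/S = 27.0296/26.5532 = 1.0179413 = (growth of INR) / (growth of ILS).
The INR side grows by 1 + 0.0851×15/12 = 1.106375.
Hence g_ILS = 1.086875.
r = (1.086875 − 1)/(15/12) = 0.069500 → 6.95%.

6.95%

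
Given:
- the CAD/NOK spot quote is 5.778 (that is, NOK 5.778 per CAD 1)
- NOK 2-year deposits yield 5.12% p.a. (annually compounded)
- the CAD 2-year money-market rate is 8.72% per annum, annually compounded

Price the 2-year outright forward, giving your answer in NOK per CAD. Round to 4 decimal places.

5.4017

T = 2 years.
NOK growth factor: (1 + 0.0512)^2 = 1.1050214.
CAD accumulates by (1 + 0.0872)^2 = 1.1820038.
So F = 5.778 × 1.1050214 / 1.1820038 = 5.401686 (NOK/CAD).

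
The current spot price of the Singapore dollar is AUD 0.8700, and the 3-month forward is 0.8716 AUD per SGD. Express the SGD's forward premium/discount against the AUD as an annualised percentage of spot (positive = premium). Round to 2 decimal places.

T = 3/12 years.
Period premium: (0.8716 − 0.87)/0.87 = 0.0018391.
Per annum: 0.0018391 / (3/12) = 0.007356 = 0.74%.

+0.74%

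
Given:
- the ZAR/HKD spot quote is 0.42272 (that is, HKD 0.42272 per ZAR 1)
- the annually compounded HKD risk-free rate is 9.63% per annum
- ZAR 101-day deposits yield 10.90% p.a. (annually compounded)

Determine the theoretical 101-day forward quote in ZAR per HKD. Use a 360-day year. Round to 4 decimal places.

2.3733

T = 101/360 years.
HKD accumulates by (1 + 0.0963)^(101/360) = 1.0261301.
Growth of 1 ZAR over T: (1 + 0.1090)^(101/360) = 1.0294513.
Forward (HKD per ZAR) = 0.42272 × 1.0261301 / 1.0294513 = 0.4213562.
Quoted the other way: 1/0.4213562 = 2.3733 ZAR per HKD.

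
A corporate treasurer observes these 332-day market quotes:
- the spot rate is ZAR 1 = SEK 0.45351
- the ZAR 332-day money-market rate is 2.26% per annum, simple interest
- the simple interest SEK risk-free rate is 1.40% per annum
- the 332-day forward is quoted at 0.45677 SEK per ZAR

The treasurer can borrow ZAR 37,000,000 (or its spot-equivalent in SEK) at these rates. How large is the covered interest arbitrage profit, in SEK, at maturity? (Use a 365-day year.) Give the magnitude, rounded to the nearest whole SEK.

SEK 254,360

T = 332/365 years.
Invest the ZAR and cover forward: 37,000,000 × 1.0205567123 × 0.45677 = SEK 17,247,908.51.
Convert at spot and invest in SEK: 37,000,000 × 0.45351 × 1.0127342466 = SEK 16,993,549.00.
The quoted forward overvalues ZAR, so borrow SEK, buy ZAR at spot, deposit the ZAR at 2.26%, and sell the proceeds forward at 0.45677.
Profit = 17,247,908.51 − 16,993,549.00 = SEK 254,360.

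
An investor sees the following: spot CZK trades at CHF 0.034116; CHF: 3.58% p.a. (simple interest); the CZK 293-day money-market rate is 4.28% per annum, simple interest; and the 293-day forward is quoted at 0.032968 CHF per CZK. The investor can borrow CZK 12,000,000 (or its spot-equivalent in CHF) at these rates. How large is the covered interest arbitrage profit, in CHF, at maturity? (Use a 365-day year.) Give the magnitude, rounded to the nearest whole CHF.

T = 293/365 years.
Route A — deposit CZK, sell forward: 12,000,000 × 1.03435726 × 0.032968 = CHF 409,208.28.
Route B — convert at spot, deposit CHF: 12,000,000 × 0.034116 × 1.02873808 = CHF 421,157.14.
The quoted forward undervalues CZK, so borrow CZK, convert to CHF at spot, deposit the CHF at 3.58%, and buy CZK forward at 0.032968 to cover the loan.
Arbitrage profit = |409,208.28 − 421,157.14| = CHF 11,949.

CHF 11,949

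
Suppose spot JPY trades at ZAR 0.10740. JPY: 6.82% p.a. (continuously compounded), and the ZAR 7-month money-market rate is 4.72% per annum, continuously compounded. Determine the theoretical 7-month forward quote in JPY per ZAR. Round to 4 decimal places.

T = 7/12 years.
ZAR growth factor: e^(0.0472×7/12) = 1.0279159.
JPY growth factor: e^(0.0682×7/12) = 1.0405853.
CIP: F = S · (grow ZAR)/(grow JPY) = 0.1074 × 1.0279159/1.0405853 = 0.1060924 ZAR per JPY.
Quoted the other way: 1/0.1060924 = 9.4257 JPY per ZAR.

9.4257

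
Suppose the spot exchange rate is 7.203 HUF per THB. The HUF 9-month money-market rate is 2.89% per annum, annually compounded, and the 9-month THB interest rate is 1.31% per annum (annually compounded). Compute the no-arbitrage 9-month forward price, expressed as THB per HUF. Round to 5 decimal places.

0.13723

T = 9/12 years.
Growth of 1 HUF over T: (1 + 0.0289)^(9/12) = 1.0215976.
Growth of 1 THB over T: (1 + 0.0131)^(9/12) = 1.009809.
CIP: F = S · (grow HUF)/(grow THB) = 7.203 × 1.0215976/1.009809 = 7.287088 HUF per THB.
Invert for THB per HUF: 1 / 7.287088 = 0.13723.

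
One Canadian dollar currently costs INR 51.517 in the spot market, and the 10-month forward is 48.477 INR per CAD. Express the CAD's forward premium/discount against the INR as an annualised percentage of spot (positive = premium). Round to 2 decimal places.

T = 10/12 years.
CAD trades forward at -5.90096% vs spot over the period.
×(1/T) gives -7.08% p.a.

-7.08%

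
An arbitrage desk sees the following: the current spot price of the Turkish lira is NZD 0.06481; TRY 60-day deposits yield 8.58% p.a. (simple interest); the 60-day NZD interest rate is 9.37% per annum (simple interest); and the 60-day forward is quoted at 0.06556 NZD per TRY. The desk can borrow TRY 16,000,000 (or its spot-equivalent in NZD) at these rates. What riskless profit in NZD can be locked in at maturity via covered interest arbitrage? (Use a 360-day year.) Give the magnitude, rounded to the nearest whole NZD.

NZD 10,806

T = 60/360 years.
Invest the TRY and cover forward: 16,000,000 × 1.014300 × 0.06556 = NZD 1,063,960.13.
Convert at spot and invest in NZD: 16,000,000 × 0.06481 × 1.015616667 = NZD 1,053,153.86.
The quoted forward overvalues TRY, so borrow NZD, buy TRY at spot, deposit the TRY at 8.58%, and sell the proceeds forward at 0.06556.
Profit = 1,063,960.13 − 1,053,153.86 = NZD 10,806.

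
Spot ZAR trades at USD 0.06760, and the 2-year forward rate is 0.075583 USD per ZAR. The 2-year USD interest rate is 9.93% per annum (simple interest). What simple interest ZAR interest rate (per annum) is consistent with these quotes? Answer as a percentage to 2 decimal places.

3.60%

T = 2 years.
CIP gives F = S · g_USD/g_ZAR, so g_USD/g_ZAR = 0.075583/0.0676 = 1.1180917.
USD growth factor: 1 + 0.0993×2 = 1.198600.
Hence g_ZAR = 1.0720051.
r = (1.0720051 − 1)/2 = 0.036003 → 3.60%.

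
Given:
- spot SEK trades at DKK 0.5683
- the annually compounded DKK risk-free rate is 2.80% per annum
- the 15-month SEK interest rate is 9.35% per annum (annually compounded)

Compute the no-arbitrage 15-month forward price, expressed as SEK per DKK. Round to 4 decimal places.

T = 15/12 years.
DKK growth factor: (1 + 0.0280)^(15/12) = 1.0351217.
SEK accumulates by (1 + 0.0935)^(15/12) = 1.1182103.
So F = 0.5683 × 1.0351217 / 1.1182103 = 0.5260725 (DKK/SEK).
Quoted the other way: 1/0.5260725 = 1.9009 SEK per DKK.

1.9009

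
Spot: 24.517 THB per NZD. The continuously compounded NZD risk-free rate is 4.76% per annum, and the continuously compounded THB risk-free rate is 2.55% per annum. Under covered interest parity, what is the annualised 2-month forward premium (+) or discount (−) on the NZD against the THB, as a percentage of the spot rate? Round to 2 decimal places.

-2.21%

T = 2/12 years.
CIP forward (THB per NZD) = 24.517 × 1.004259/1.0079649 = 24.426860.
(F − S)/S ÷ T = (24.426860 − 24.517)/24.517/(2/12) = -0.022060 → -2.21%.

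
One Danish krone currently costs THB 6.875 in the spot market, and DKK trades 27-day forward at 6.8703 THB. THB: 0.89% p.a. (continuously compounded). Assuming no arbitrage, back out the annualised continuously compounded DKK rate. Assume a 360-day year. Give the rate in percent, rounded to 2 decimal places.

1.80%

T = 27/360 years.
F/S = 6.8703/6.875 = 0.9993164 = (growth of THB) / (growth of DKK).
The THB side grows by e^(0.0089×27/360) = 1.0006677.
Hence g_DKK = 1.0013522.
r = ln(1.0013522)/(27/360) = 0.018017 → 1.80%.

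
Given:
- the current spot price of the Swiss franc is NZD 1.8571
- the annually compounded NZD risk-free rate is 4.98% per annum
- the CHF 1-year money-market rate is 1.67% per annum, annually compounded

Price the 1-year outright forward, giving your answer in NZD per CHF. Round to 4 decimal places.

T = 1 year.
NZD accumulates by (1 + 0.0498)^1 = 1.049800.
Growth of 1 CHF over T: (1 + 0.0167)^1 = 1.016700.
CIP: F = S · (grow NZD)/(grow CHF) = 1.8571 × 1.049800/1.016700 = 1.917560 NZD per CHF.

1.9176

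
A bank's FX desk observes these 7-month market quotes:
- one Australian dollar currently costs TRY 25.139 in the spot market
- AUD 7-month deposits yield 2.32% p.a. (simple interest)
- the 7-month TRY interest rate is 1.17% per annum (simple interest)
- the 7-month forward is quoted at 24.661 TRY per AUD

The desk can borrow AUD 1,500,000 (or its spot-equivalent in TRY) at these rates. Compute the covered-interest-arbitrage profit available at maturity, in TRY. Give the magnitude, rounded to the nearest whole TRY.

TRY 473,742

T = 7/12 years.
Route A — deposit AUD, sell forward: 1,500,000 × 1.0135333333 × 24.661 = TRY 37,492,118.30.
Route B — convert at spot, deposit TRY: 1,500,000 × 25.139 × 1.006825 = TRY 37,965,860.51.
The quoted forward undervalues AUD, so borrow AUD, convert to TRY at spot, deposit the TRY at 1.17%, and buy AUD forward at 24.661 to cover the loan.
Profit = 37,965,860.51 − 37,492,118.30 = TRY 473,742.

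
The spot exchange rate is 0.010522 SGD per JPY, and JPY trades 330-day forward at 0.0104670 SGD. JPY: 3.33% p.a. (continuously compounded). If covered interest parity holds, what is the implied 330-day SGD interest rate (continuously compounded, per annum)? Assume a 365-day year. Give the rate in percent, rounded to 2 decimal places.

2.75%

T = 330/365 years.
CIP gives F = S · g_SGD/g_JPY, so g_SGD/g_JPY = 0.010467/0.010522 = 0.9947729.
The JPY side grows by e^(0.0333×330/365) = 1.0305646.
So the SGD growth factor = 1.0251777.
Take logs: ln 1.0251777 / (330/365) = 0.027503, so 2.75%.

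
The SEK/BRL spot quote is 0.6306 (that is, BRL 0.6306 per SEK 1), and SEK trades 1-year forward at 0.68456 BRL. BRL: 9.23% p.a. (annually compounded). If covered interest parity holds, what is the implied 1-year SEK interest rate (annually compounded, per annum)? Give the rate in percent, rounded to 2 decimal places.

0.62%

T = 1 year.
By CIP, F/S equals the BRL-to-SEK growth ratio: 0.68456/0.6306 = 1.0855693.
The BRL side grows by (1 + 0.0923)^1 = 1.092300.
Hence g_SEK = 1.0062002.
r = 1.0062002^(1/1) − 1 = 0.006200 → 0.62%.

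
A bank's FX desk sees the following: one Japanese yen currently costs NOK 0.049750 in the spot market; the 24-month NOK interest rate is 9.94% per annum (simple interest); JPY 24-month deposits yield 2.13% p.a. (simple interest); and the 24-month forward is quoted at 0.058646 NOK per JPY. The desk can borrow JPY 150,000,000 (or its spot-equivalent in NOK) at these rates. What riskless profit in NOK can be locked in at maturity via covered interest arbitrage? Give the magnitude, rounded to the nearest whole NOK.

T = 2 years.
Keep in JPY, deliver into the forward: 150,000,000·1.042600·0.058646 = NOK 9,171,647.94.
Swap to NOK now, deposit: 150,000,000·0.049750·1.198800 = NOK 8,946,045.00.
The quoted forward overvalues JPY, so borrow NOK, buy JPY at spot, deposit the JPY at 2.13%, and sell the proceeds forward at 0.058646.
The gap between the two covered legs is NOK 225,603.

NOK 225,603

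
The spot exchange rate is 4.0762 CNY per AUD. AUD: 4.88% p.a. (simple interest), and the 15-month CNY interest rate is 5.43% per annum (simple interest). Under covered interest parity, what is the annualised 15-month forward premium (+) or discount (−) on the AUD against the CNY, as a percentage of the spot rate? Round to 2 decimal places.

+0.52%

T = 15/12 years.
No-arbitrage forward: 4.0762 × 1.067875 / 1.061000 = 4.1026127 CNY/AUD.
Annualised premium = (F − S)/S × (1/T) = (4.1026127 − 4.0762)/4.0762 ÷ (15/12) = 0.52%.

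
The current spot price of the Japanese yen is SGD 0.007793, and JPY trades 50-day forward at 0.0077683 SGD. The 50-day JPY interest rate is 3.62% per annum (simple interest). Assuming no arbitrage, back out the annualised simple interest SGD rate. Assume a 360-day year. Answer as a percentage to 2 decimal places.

1.33%

T = 50/360 years.
F/S = 0.0077683/0.007793 = 0.9968305 = (growth of SGD) / (growth of JPY).
JPY growth factor: 1 + 0.0362×50/360 = 1.0050278.
That pins the SGD growth at 1.0018424.
(1.0018424 − 1)/T = 0.013265, i.e. 1.33%.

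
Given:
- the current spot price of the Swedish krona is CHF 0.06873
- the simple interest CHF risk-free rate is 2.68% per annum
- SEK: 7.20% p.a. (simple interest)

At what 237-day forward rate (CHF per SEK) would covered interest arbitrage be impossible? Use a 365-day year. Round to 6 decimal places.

T = 237/365 years.
CHF accumulates by 1 + 0.0268×237/365 = 1.0174016.
SEK growth factor: 1 + 0.0720×237/365 = 1.0467507.
CIP: F = S · (grow CHF)/(grow SEK) = 0.06873 × 1.0174016/1.0467507 = 0.06680293 CHF per SEK.

0.066803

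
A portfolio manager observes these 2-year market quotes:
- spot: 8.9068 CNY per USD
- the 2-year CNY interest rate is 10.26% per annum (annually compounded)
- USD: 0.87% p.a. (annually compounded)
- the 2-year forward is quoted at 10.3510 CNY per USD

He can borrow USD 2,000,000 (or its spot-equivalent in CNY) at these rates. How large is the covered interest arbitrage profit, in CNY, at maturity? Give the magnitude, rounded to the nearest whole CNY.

CNY 592,688

T = 2 years.
Keep in USD, deliver into the forward: 2,000,000·1.01747569·10.3510 = CNY 21,063,781.73.
Swap to CNY now, deposit: 2,000,000·8.9068·1.21572676 = CNY 21,656,470.21.
The quoted forward undervalues USD, so borrow USD, convert to CNY at spot, deposit the CNY at 10.26%, and buy USD forward at 10.3510 to cover the loan.
The gap between the two covered legs is CNY 592,688.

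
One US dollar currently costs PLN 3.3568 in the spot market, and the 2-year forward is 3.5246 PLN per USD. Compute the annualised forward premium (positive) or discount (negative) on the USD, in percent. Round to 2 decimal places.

T = 2 years.
USD trades forward at +4.99881% vs spot over the period.
Per annum: 0.0499881 / 2 = 0.024994 = 2.50%.

+2.50%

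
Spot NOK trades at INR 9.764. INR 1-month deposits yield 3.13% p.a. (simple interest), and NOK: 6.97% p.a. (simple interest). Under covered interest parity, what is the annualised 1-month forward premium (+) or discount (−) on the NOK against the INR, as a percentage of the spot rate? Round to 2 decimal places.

-3.82%

T = 1/12 years.
No-arbitrage forward: 9.764 × 1.0026083 / 1.0058083 = 9.732936 INR/NOK.
Annualised premium = (F − S)/S × (1/T) = (9.732936 − 9.764)/9.764 ÷ (1/12) = -3.82%.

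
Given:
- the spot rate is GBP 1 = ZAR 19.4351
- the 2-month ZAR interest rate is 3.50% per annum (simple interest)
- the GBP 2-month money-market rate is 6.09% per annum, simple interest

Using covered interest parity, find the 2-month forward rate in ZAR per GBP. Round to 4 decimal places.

T = 2/12 years.
Growth of 1 ZAR over T: 1 + 0.0350×2/12 = 1.00583333.
GBP accumulates by 1 + 0.0609×2/12 = 1.010150.
Forward (ZAR per GBP) = 19.4351 × 1.00583333 / 1.010150 = 19.352048.

19.3520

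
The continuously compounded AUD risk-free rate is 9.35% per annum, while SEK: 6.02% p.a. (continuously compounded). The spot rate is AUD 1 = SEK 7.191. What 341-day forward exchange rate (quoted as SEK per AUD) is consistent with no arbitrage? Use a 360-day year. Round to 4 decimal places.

6.9677

T = 341/360 years.
SEK growth factor: e^(0.0602×341/360) = 1.0586799.
Growth of 1 AUD over T: e^(0.0935×341/360) = 1.0926056.
Forward (SEK per AUD) = 7.191 × 1.0586799 / 1.0926056 = 6.967718.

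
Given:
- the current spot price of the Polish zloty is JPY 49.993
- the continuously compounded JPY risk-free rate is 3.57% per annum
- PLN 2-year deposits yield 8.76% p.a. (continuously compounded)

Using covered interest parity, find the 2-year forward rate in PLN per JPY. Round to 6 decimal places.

0.022191

T = 2 years.
Growth of 1 JPY over T: e^(0.0357×2) = 1.0740107.
PLN growth factor: e^(0.0876×2) = 1.1914845.
So F = 49.993 × 1.0740107 / 1.1914845 = 45.06397 (JPY/PLN).
Quoted the other way: 1/45.06397 = 0.022191 PLN per JPY.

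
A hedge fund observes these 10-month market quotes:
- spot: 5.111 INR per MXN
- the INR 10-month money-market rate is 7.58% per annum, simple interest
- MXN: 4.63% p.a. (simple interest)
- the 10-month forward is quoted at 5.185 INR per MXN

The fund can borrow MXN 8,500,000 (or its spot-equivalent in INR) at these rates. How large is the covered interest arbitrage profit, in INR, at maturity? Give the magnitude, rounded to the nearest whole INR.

INR 414,717

T = 10/12 years.
Keep in MXN, deliver into the forward: 8,500,000·1.0385833333·5.185 = INR 45,772,963.96.
Swap to INR now, deposit: 8,500,000·5.111·1.0631666667 = INR 46,187,681.08.
The quoted forward undervalues MXN, so borrow MXN, convert to INR at spot, deposit the INR at 7.58%, and buy MXN forward at 5.185 to cover the loan.
The gap between the two covered legs is INR 414,717.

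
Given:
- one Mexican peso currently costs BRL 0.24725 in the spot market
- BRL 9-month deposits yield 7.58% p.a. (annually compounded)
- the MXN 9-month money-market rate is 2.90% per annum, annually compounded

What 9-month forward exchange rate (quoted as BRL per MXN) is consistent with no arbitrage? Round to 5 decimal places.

T = 9/12 years.
BRL accumulates by (1 + 0.0758)^(9/12) = 1.0563277.
MXN growth factor: (1 + 0.0290)^(9/12) = 1.0216721.
CIP: F = S · (grow BRL)/(grow MXN) = 0.24725 × 1.0563277/1.0216721 = 0.2556368 BRL per MXN.

0.25564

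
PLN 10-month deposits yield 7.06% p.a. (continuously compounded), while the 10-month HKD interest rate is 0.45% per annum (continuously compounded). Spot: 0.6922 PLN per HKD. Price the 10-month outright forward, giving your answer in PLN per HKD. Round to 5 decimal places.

0.73140

T = 10/12 years.
Growth of 1 PLN over T: e^(0.0706×10/12) = 1.0605985.
Growth of 1 HKD over T: e^(0.0045×10/12) = 1.003757.
So F = 0.6922 × 1.0605985 / 1.003757 = 0.7313984 (PLN/HKD).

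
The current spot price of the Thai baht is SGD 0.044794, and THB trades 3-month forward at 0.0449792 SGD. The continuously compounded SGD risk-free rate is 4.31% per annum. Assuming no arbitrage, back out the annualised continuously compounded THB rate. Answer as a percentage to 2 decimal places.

2.66%

T = 3/12 years.
F/S = 0.0449792/0.044794 = 1.0041345 = (growth of SGD) / (growth of THB).
SGD growth factor: e^(0.0431×3/12) = 1.0108333.
That pins the THB growth at 1.0066712.
Take logs: ln 1.0066712 / (3/12) = 0.026596, so 2.66%.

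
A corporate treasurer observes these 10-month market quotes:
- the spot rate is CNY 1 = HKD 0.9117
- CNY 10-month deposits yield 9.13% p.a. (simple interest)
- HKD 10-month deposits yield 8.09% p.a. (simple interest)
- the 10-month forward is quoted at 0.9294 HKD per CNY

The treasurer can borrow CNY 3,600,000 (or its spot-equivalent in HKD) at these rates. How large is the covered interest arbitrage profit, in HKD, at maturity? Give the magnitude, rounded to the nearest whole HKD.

T = 10/12 years.
Route A — deposit CNY, sell forward: 3,600,000 × 1.076083333 × 0.9294 = HKD 3,600,402.66.
Route B — convert at spot, deposit HKD: 3,600,000 × 0.9117 × 1.067416667 = HKD 3,503,389.59.
The quoted forward overvalues CNY, so borrow HKD, buy CNY at spot, deposit the CNY at 9.13%, and sell the proceeds forward at 0.9294.
Arbitrage profit = |3,600,402.66 − 3,503,389.59| = HKD 97,013.

HKD 97,013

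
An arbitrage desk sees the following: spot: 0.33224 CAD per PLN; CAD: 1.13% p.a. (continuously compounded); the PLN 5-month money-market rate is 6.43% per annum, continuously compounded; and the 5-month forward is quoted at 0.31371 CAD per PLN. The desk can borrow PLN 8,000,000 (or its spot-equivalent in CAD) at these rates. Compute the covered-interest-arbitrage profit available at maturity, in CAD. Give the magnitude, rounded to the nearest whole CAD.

T = 5/12 years.
Route A — deposit PLN, sell forward: 8,000,000 × 1.02715379 × 0.31371 = CAD 2,577,827.32.
Route B — convert at spot, deposit CAD: 8,000,000 × 0.33224 × 1.004719435 = CAD 2,670,463.88.
The quoted forward undervalues PLN, so borrow PLN, convert to CAD at spot, deposit the CAD at 1.13%, and buy PLN forward at 0.31371 to cover the loan.
The gap between the two covered legs is CAD 92,637.

CAD 92,637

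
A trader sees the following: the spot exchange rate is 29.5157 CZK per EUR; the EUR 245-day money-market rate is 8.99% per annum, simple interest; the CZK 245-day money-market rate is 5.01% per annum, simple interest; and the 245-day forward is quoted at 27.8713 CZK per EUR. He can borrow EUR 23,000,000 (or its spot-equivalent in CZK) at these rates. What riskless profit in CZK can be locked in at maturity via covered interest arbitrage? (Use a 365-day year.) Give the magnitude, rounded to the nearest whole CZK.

CZK 21,967,655

T = 245/365 years.
Route A — deposit EUR, sell forward: 23,000,000 × 1.06034383562 × 27.8713 = CZK 679,722,706.35.
Route B — convert at spot, deposit CZK: 23,000,000 × 29.5157 × 1.03362876712 = CZK 701,690,361.84.
The quoted forward undervalues EUR, so borrow EUR, convert to CZK at spot, deposit the CZK at 5.01%, and buy EUR forward at 27.8713 to cover the loan.
Arbitrage profit = |679,722,706.35 − 701,690,361.84| = CZK 21,967,655.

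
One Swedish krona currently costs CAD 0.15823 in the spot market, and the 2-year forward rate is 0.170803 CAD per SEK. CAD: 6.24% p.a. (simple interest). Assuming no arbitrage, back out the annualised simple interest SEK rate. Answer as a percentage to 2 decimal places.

T = 2 years.
By CIP, F/S equals the CAD-to-SEK growth ratio: 0.170803/0.15823 = 1.0794603.
The CAD side grows by 1 + 0.0624×2 = 1.124800.
That pins the SEK growth at 1.0420022.
(1.0420022 − 1)/T = 0.021001, i.e. 2.10%.

2.10%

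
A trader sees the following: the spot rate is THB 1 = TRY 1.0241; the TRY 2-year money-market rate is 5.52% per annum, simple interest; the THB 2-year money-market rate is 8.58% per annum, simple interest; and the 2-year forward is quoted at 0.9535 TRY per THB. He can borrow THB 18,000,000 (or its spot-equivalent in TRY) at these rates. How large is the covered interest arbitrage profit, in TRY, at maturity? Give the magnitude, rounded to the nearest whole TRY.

T = 2 years.
Keep in THB, deliver into the forward: 18,000,000·1.171600·0.9535 = TRY 20,108,170.80.
Swap to TRY now, deposit: 18,000,000·1.0241·1.110400 = TRY 20,468,891.52.
The quoted forward undervalues THB, so borrow THB, convert to TRY at spot, deposit the TRY at 5.52%, and buy THB forward at 0.9535 to cover the loan.
The gap between the two covered legs is TRY 360,721.

TRY 360,721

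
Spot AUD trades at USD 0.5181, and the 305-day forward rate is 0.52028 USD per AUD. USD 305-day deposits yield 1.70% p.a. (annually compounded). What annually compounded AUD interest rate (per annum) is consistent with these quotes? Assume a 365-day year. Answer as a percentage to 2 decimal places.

1.19%

T = 305/365 years.
By CIP, F/S equals the USD-to-AUD growth ratio: 0.52028/0.5181 = 1.0042077.
The USD side grows by (1 + 0.0170)^(305/365) = 1.0141858.
Hence g_AUD = 1.0099363.
Annualise: 1.0099363^(365/305) − 1 = 0.011903 = 1.19%.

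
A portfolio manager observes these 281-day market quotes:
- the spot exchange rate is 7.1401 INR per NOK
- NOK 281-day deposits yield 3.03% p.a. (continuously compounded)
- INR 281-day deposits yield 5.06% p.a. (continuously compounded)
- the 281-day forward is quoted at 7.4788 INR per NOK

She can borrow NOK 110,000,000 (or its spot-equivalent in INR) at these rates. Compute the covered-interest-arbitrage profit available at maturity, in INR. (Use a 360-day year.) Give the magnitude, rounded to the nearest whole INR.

T = 281/360 years.
Route A — deposit NOK, sell forward: 110,000,000 × 1.02393273229 × 7.4788 = INR 842,356,693.01.
Route B — convert at spot, deposit INR: 110,000,000 × 7.1401 × 1.04028645332 = INR 817,052,423.59.
The quoted forward overvalues NOK, so borrow INR, buy NOK at spot, deposit the NOK at 3.03%, and sell the proceeds forward at 7.4788.
Arbitrage profit = |842,356,693.01 − 817,052,423.59| = INR 25,304,269.

INR 25,304,269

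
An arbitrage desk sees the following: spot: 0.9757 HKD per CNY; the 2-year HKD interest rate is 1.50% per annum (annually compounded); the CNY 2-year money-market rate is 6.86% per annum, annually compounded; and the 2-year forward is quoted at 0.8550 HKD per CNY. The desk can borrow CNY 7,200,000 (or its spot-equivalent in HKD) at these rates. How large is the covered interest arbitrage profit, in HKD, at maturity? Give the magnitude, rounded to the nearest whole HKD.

T = 2 years.
Keep in CNY, deliver into the forward: 7,200,000·1.14190596·0.8550 = HKD 7,029,573.09.
Swap to HKD now, deposit: 7,200,000·0.9757·1.030225 = HKD 7,237,371.83.
The quoted forward undervalues CNY, so borrow CNY, convert to HKD at spot, deposit the HKD at 1.50%, and buy CNY forward at 0.8550 to cover the loan.
The gap between the two covered legs is HKD 207,799.

HKD 207,799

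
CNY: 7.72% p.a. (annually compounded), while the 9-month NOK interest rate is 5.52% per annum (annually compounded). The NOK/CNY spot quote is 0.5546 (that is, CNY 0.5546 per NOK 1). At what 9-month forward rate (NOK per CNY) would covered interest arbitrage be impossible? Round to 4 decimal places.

1.7754

T = 9/12 years.
CNY growth factor: (1 + 0.0772)^(9/12) = 1.0573585.
Growth of 1 NOK over T: (1 + 0.0552)^(9/12) = 1.0411207.
Forward (CNY per NOK) = 0.5546 × 1.0573585 / 1.0411207 = 0.5632498.
Invert for NOK per CNY: 1 / 0.5632498 = 1.7754.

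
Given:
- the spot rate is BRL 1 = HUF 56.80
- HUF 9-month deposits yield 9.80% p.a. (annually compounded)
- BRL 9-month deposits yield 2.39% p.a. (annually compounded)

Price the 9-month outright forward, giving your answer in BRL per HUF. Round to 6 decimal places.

T = 9/12 years.
HUF accumulates by (1 + 0.0980)^(9/12) = 1.0726345.
BRL accumulates by (1 + 0.0239)^(9/12) = 1.017872.
CIP: F = S · (grow HUF)/(grow BRL) = 56.8 × 1.0726345/1.017872 = 59.85590 HUF per BRL.
Invert for BRL per HUF: 1 / 59.85590 = 0.016707.

0.016707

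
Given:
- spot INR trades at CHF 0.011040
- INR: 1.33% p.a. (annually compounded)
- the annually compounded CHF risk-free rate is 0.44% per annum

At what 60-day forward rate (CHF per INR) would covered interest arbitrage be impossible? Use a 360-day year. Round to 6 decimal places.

0.011024

T = 60/360 years.
CHF accumulates by (1 + 0.0044)^(60/360) = 1.000732.
Growth of 1 INR over T: (1 + 0.0133)^(60/360) = 1.0022045.
CIP: F = S · (grow CHF)/(grow INR) = 0.01104 × 1.000732/1.0022045 = 0.01102378 CHF per INR.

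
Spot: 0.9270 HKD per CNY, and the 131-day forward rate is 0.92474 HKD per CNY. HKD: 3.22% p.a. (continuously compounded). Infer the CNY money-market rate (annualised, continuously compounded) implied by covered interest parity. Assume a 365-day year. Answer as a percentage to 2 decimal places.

T = 131/365 years.
By CIP, F/S equals the HKD-to-CNY growth ratio: 0.92474/0.927 = 0.9975620.
The HKD side grows by e^(0.0322×131/365) = 1.0116237.
Hence g_CNY = 1.0140961.
r = ln(1.0140961)/(131/365) = 0.039001 → 3.90%.

3.90%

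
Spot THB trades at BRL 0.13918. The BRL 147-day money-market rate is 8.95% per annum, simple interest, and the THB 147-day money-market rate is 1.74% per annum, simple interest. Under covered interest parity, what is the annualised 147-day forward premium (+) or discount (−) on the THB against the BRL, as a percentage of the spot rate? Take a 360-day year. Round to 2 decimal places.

T = 147/360 years.
CIP forward (BRL per THB) = 0.13918 × 1.0365458/1.007105 = 0.14324866.
(F − S)/S ÷ T = (0.14324866 − 0.13918)/0.13918/(147/360) = 0.071591 → 7.16%.

+7.16%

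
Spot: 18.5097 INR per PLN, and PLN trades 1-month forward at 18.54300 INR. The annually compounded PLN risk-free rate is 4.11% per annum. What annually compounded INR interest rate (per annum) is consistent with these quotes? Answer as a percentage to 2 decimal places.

T = 1/12 years.
F/S = 18.543/18.5097 = 1.0017991 = (growth of INR) / (growth of PLN).
The PLN side grows by (1 + 0.0411)^(1/12) = 1.0033621.
So the INR growth factor = 1.0051672.
Annualise: 1.0051672^(12/1) − 1 = 0.063799 = 6.38%.

6.38%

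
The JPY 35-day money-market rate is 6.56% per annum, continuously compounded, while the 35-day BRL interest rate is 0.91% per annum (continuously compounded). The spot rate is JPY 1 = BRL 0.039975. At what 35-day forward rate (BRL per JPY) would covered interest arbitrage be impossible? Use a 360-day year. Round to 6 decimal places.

0.039756

T = 35/360 years.
BRL accumulates by e^(0.0091×35/360) = 1.0008851.
JPY growth factor: e^(0.0656×35/360) = 1.0063982.
Forward (BRL per JPY) = 0.039975 × 1.0008851 / 1.0063982 = 0.03975601.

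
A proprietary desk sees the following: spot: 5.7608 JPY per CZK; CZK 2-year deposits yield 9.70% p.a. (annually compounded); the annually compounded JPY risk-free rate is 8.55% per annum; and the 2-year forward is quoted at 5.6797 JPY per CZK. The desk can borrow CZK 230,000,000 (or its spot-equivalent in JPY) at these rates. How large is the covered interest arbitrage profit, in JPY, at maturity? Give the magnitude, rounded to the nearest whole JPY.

T = 2 years.
Route A — deposit CZK, sell forward: 230,000,000 × 1.203409 × 5.6797 = JPY 1,572,050,482.38.
Route B — convert at spot, deposit JPY: 230,000,000 × 5.7608 × 1.17831025 = JPY 1,561,242,228.29.
The quoted forward overvalues CZK, so borrow JPY, buy CZK at spot, deposit the CZK at 9.70%, and sell the proceeds forward at 5.6797.
Profit = 1,572,050,482.38 − 1,561,242,228.29 = JPY 10,808,254.

JPY 10,808,254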